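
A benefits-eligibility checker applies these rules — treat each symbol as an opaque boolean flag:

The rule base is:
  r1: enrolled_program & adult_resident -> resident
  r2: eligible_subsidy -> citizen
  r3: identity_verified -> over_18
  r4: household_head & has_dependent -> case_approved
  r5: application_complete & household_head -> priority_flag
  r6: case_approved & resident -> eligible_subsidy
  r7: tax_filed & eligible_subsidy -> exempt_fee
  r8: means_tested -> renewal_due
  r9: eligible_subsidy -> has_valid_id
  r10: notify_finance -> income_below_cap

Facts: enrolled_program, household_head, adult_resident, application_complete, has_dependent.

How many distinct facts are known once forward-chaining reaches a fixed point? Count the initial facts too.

11

Round 1 fires r1, r4, r5, giving resident, case_approved, priority_flag.
Round 2 fires r6, giving eligible_subsidy.
Round 3 fires r2, r9, giving citizen, has_valid_id.
Closure: {adult_resident, application_complete, case_approved, citizen, eligible_subsidy, enrolled_program, has_dependent, has_valid_id, household_head, priority_flag, resident} — 11 facts.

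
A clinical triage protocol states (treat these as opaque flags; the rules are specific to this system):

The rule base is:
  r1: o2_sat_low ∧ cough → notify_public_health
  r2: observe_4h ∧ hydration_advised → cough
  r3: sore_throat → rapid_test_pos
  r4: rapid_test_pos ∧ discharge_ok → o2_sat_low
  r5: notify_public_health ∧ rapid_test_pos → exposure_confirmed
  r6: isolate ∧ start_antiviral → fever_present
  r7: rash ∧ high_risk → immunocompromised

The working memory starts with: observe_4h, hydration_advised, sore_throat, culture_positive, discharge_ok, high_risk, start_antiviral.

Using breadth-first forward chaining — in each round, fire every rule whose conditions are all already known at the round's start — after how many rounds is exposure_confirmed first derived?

4

Round 1 — r2, r3, derive cough, rapid_test_pos.
Round 2 — r4, derive o2_sat_low.
Round 3 — r1, derive notify_public_health.
Round 4 — r5, derive exposure_confirmed.
exposure_confirmed first appears in round 4.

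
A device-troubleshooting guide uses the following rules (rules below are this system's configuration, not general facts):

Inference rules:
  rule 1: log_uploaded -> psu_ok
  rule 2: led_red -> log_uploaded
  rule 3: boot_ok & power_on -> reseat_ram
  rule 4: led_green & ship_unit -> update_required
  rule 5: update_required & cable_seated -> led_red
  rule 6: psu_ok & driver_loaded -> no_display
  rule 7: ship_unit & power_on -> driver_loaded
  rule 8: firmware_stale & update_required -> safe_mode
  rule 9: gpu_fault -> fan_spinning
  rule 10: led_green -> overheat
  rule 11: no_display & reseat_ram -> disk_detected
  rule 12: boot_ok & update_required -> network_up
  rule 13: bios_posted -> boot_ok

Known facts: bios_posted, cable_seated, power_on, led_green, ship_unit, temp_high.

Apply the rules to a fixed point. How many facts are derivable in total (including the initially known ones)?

[1] rule 4 [led_green & ship_unit -> update_required]; rule 7 [ship_unit & power_on -> driver_loaded]; rule 10 [led_green -> overheat]; rule 13 [bios_posted -> boot_ok]. ⇒ new: update_required, driver_loaded, overheat, boot_ok.
[2] rule 3 [boot_ok & power_on -> reseat_ram]; rule 5 [update_required & cable_seated -> led_red]; rule 12 [boot_ok & update_required -> network_up]. ⇒ new: reseat_ram, led_red, network_up.
[3] rule 2 [led_red -> log_uploaded]. ⇒ new: log_uploaded.
[4] rule 1 [log_uploaded -> psu_ok]. ⇒ new: psu_ok.
[5] rule 6 [psu_ok & driver_loaded -> no_display]. ⇒ new: no_display.
[6] rule 11 [no_display & reseat_ram -> disk_detected]. ⇒ new: disk_detected.
Closure: {bios_posted, boot_ok, cable_seated, disk_detected, driver_loaded, led_green, led_red, log_uploaded, network_up, no_display, overheat, power_on, psu_ok, reseat_ram, ship_unit, temp_high, update_required} — 17 facts.

17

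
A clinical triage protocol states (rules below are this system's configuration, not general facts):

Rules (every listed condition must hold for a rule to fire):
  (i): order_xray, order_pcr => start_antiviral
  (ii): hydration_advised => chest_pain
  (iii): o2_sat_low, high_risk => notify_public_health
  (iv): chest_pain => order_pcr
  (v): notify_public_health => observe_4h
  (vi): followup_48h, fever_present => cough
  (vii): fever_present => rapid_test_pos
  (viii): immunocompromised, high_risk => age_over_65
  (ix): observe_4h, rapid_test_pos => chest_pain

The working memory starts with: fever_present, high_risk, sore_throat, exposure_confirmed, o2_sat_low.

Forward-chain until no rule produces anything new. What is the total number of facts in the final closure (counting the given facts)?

Round 1: (iii) [o2_sat_low, high_risk => notify_public_health]; (vii) [fever_present => rapid_test_pos]. Adds notify_public_health, rapid_test_pos.
Round 2: (v) [notify_public_health => observe_4h]. Adds observe_4h.
Round 3: (ix) [observe_4h, rapid_test_pos => chest_pain]. Adds chest_pain.
Round 4: (iv) [chest_pain => order_pcr]. Adds order_pcr.
Closure: {chest_pain, exposure_confirmed, fever_present, high_risk, notify_public_health, o2_sat_low, observe_4h, order_pcr, rapid_test_pos, sore_throat} — 10 facts.

10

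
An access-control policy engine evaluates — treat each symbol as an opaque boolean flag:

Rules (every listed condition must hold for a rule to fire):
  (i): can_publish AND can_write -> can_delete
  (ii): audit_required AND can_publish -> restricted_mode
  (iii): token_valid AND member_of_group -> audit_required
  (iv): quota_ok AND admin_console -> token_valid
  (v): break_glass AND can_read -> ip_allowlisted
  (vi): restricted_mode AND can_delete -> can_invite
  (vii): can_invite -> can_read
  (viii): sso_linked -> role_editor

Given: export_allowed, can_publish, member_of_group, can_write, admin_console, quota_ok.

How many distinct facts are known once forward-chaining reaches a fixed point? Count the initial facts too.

Round 1 fires (i), (iv), giving can_delete, token_valid.
Round 2 fires (iii), giving audit_required.
Round 3 fires (ii), giving restricted_mode.
Round 4 fires (vi), giving can_invite.
Round 5 fires (vii), giving can_read.
Closure: {admin_console, audit_required, can_delete, can_invite, can_publish, can_read, can_write, export_allowed, member_of_group, quota_ok, restricted_mode, token_valid} — 12 facts.

12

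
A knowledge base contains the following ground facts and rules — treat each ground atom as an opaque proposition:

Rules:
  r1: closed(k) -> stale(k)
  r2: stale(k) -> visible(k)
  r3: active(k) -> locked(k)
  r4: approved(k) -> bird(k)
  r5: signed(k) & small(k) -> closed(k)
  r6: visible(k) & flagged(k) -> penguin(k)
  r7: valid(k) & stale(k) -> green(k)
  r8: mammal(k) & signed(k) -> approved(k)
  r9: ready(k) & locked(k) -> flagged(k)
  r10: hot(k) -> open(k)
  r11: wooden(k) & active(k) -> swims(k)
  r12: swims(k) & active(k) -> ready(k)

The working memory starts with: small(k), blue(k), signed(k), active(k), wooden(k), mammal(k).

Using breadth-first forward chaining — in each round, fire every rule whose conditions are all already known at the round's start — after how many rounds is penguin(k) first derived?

4

Round 1 — r3, r5, r8, r11, derive locked(k), closed(k), approved(k), swims(k).
Round 2 — r1, r4, r12, derive stale(k), bird(k), ready(k).
Round 3 — r2, r9, derive visible(k), flagged(k).
Round 4 — r6, derive penguin(k).
penguin(k) first appears in round 4.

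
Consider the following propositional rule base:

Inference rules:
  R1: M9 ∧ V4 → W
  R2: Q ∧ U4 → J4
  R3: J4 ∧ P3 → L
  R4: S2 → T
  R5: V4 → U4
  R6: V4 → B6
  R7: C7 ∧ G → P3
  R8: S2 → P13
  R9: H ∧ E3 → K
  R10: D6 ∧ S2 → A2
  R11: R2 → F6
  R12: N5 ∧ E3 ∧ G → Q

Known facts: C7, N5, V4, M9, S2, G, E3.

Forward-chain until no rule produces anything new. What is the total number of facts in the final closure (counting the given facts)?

16

Round 1 fires R1, R4, R5, R6, R7, R8, R12, giving W, T, U4, B6, P3, P13, Q.
Round 2 fires R2, giving J4.
Round 3 fires R3, giving L.
Closure: {B6, C7, E3, G, J4, L, M9, N5, P13, P3, Q, S2, T, U4, V4, W} — 16 facts.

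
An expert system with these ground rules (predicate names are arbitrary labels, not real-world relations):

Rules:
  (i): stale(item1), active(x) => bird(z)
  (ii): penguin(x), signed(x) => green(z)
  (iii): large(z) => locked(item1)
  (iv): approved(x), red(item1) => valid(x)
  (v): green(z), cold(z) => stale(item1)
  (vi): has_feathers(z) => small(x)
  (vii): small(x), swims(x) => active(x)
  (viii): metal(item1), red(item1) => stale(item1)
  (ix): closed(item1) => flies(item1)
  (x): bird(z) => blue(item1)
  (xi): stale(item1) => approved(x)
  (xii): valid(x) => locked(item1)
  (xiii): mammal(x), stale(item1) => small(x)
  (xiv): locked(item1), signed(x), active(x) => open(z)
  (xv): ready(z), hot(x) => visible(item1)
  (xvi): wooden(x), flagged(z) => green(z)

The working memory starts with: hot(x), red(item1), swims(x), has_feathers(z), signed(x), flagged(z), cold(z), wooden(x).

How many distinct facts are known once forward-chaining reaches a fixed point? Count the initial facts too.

[1] (vi) [has_feathers(z) => small(x)]; (xvi) [wooden(x), flagged(z) => green(z)]. ⇒ new: small(x), green(z).
[2] (v) [green(z), cold(z) => stale(item1)]; (vii) [small(x), swims(x) => active(x)]. ⇒ new: stale(item1), active(x).
[3] (i) [stale(item1), active(x) => bird(z)]; (xi) [stale(item1) => approved(x)]. ⇒ new: bird(z), approved(x).
[4] (iv) [approved(x), red(item1) => valid(x)]; (x) [bird(z) => blue(item1)]. ⇒ new: valid(x), blue(item1).
[5] (xii) [valid(x) => locked(item1)]. ⇒ new: locked(item1).
[6] (xiv) [locked(item1), signed(x), active(x) => open(z)]. ⇒ new: open(z).
Closure: {active(x), approved(x), bird(z), blue(item1), cold(z), flagged(z), green(z), has_feathers(z), hot(x), locked(item1), open(z), red(item1), signed(x), small(x), stale(item1), swims(x), valid(x), wooden(x)} — 18 facts.

18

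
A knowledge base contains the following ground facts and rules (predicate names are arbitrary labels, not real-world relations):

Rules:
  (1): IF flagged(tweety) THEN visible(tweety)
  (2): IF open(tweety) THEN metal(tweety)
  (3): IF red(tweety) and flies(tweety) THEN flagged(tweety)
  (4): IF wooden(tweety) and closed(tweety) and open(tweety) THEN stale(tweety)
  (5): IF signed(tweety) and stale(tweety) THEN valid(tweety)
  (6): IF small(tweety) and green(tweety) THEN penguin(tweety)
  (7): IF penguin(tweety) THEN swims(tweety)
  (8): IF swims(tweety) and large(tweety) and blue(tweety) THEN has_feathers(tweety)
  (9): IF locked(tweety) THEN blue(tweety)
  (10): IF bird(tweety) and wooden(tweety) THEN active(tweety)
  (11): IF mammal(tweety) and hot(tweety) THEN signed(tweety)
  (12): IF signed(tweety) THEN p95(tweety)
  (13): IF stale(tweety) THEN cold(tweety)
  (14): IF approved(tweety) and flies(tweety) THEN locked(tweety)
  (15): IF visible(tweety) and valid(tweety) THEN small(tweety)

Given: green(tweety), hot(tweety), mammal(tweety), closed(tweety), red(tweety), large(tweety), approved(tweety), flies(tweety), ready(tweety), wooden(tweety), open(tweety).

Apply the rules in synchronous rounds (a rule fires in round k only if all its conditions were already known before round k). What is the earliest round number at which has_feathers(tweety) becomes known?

Round 1 — (2), (3), (4), (11), (14), derive metal(tweety), flagged(tweety), stale(tweety), signed(tweety), locked(tweety).
Round 2 — (1), (5), (9), (12), (13), derive visible(tweety), valid(tweety), blue(tweety), p95(tweety), cold(tweety).
Round 3 — (15), derive small(tweety).
Round 4 — (6), derive penguin(tweety).
Round 5 — (7), derive swims(tweety).
Round 6 — (8), derive has_feathers(tweety).
has_feathers(tweety) first appears in round 6.

6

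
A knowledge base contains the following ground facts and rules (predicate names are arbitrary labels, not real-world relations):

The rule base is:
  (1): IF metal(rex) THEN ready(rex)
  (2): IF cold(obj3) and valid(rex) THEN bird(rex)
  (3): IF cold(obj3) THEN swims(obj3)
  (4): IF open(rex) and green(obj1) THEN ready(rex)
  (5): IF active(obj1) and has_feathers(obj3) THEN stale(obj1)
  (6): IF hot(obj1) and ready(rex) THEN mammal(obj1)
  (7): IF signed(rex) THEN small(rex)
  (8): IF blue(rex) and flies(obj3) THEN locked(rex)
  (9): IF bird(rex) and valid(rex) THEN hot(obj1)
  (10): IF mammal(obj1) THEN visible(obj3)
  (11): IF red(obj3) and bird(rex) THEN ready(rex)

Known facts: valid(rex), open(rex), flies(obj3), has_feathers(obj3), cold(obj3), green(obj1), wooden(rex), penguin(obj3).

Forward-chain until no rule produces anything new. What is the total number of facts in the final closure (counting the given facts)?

14

Round 1 fires (2), (3), (4), giving bird(rex), swims(obj3), ready(rex).
Round 2 fires (9), giving hot(obj1).
Round 3 fires (6), giving mammal(obj1).
Round 4 fires (10), giving visible(obj3).
Closure: {bird(rex), cold(obj3), flies(obj3), green(obj1), has_feathers(obj3), hot(obj1), mammal(obj1), open(rex), penguin(obj3), ready(rex), swims(obj3), valid(rex), visible(obj3), wooden(rex)} — 14 facts.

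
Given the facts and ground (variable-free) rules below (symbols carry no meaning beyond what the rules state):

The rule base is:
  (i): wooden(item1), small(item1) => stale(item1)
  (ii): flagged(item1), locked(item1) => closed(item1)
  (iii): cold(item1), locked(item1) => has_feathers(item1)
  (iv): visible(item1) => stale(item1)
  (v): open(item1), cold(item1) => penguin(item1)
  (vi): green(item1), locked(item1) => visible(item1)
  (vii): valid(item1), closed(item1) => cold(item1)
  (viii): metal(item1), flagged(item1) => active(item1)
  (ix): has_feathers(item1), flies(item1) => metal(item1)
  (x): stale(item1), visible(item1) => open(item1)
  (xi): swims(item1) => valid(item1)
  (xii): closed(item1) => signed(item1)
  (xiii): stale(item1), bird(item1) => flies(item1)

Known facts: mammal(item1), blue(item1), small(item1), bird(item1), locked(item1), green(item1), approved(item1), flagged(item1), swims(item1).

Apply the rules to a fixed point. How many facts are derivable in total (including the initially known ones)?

21

Round 1: (ii) [flagged(item1), locked(item1) => closed(item1)]; (vi) [green(item1), locked(item1) => visible(item1)]; (xi) [swims(item1) => valid(item1)]. New: closed(item1), visible(item1), valid(item1).
Round 2: (iv) [visible(item1) => stale(item1)]; (vii) [valid(item1), closed(item1) => cold(item1)]; (xii) [closed(item1) => signed(item1)]. New: stale(item1), cold(item1), signed(item1).
Round 3: (iii) [cold(item1), locked(item1) => has_feathers(item1)]; (x) [stale(item1), visible(item1) => open(item1)]; (xiii) [stale(item1), bird(item1) => flies(item1)]. New: has_feathers(item1), open(item1), flies(item1).
Round 4: (v) [open(item1), cold(item1) => penguin(item1)]; (ix) [has_feathers(item1), flies(item1) => metal(item1)]. New: penguin(item1), metal(item1).
Round 5: (viii) [metal(item1), flagged(item1) => active(item1)]. New: active(item1).
Closure: {active(item1), approved(item1), bird(item1), blue(item1), closed(item1), cold(item1), flagged(item1), flies(item1), green(item1), has_feathers(item1), locked(item1), mammal(item1), metal(item1), open(item1), penguin(item1), signed(item1), small(item1), stale(item1), swims(item1), valid(item1), visible(item1)} — 21 facts.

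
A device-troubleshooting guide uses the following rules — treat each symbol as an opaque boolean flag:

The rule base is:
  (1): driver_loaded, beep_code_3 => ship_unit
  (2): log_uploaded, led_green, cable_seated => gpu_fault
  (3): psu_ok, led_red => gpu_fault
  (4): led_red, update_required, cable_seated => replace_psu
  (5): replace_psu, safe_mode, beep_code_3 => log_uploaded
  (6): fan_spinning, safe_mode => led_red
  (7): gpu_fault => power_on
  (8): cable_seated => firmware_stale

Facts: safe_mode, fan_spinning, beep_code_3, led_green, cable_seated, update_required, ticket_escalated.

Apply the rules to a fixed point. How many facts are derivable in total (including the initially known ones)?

13

[1] (6) [fan_spinning, safe_mode => led_red]; (8) [cable_seated => firmware_stale]. ⇒ new: led_red, firmware_stale.
[2] (4) [led_red, update_required, cable_seated => replace_psu]. ⇒ new: replace_psu.
[3] (5) [replace_psu, safe_mode, beep_code_3 => log_uploaded]. ⇒ new: log_uploaded.
[4] (2) [log_uploaded, led_green, cable_seated => gpu_fault]. ⇒ new: gpu_fault.
[5] (7) [gpu_fault => power_on]. ⇒ new: power_on.
Closure: {beep_code_3, cable_seated, fan_spinning, firmware_stale, gpu_fault, led_green, led_red, log_uploaded, power_on, replace_psu, safe_mode, ticket_escalated, update_required} — 13 facts.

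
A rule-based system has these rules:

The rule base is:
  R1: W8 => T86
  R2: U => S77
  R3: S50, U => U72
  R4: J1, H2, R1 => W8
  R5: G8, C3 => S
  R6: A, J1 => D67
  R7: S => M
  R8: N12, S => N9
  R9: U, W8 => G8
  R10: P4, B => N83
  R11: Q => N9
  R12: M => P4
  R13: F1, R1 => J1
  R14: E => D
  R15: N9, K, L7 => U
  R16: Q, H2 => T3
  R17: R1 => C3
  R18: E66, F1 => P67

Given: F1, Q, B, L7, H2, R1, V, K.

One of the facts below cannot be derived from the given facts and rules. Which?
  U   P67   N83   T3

[1] R11 [Q => N9]; R13 [F1, R1 => J1]; R16 [Q, H2 => T3]; R17 [R1 => C3]. ⇒ new: N9, J1, T3, C3.
[2] R4 [J1, H2, R1 => W8]; R15 [N9, K, L7 => U]. ⇒ new: W8, U.
[3] R1 [W8 => T86]; R2 [U => S77]; R9 [U, W8 => G8]. ⇒ new: T86, S77, G8.
[4] R5 [G8, C3 => S]. ⇒ new: S.
[5] R7 [S => M]. ⇒ new: M.
[6] R12 [M => P4]. ⇒ new: P4.
[7] R10 [P4, B => N83]. ⇒ new: N83.
Derived: U (round 2), N83 (round 7), T3 (round 1). P67 never appears in any round.

P67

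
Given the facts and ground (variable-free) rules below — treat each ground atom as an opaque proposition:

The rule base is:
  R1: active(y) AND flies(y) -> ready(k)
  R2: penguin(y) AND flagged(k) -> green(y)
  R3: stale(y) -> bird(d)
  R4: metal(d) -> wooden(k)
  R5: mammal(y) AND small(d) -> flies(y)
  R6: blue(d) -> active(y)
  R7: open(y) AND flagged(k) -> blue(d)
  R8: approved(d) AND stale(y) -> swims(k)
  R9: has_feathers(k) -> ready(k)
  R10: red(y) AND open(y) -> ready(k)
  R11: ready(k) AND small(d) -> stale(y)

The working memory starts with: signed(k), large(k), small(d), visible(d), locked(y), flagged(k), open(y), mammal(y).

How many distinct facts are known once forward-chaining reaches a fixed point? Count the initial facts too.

Round 1 fires R5, R7, giving flies(y), blue(d).
Round 2 fires R6, giving active(y).
Round 3 fires R1, giving ready(k).
Round 4 fires R11, giving stale(y).
Round 5 fires R3, giving bird(d).
Closure: {active(y), bird(d), blue(d), flagged(k), flies(y), large(k), locked(y), mammal(y), open(y), ready(k), signed(k), small(d), stale(y), visible(d)} — 14 facts.

14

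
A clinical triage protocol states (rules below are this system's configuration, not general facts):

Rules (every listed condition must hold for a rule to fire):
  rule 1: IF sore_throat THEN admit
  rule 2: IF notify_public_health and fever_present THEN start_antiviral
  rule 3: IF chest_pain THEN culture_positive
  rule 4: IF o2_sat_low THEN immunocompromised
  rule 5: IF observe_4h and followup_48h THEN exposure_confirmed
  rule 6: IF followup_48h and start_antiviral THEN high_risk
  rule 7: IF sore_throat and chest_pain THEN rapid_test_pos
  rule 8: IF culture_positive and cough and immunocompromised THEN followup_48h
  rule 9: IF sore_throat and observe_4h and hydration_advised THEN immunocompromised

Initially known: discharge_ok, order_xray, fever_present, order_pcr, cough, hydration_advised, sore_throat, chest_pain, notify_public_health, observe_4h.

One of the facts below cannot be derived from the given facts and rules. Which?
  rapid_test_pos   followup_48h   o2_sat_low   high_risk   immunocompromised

Round 1: rule 1 [IF sore_throat THEN admit]; rule 2 [IF notify_public_health and fever_present THEN start_antiviral]; rule 3 [IF chest_pain THEN culture_positive]; rule 7 [IF sore_throat and chest_pain THEN rapid_test_pos]; rule 9 [IF sore_throat and observe_4h and hydration_advised THEN immunocompromised]. New: admit, start_antiviral, culture_positive, rapid_test_pos, immunocompromised.
Round 2: rule 8 [IF culture_positive and cough and immunocompromised THEN followup_48h]. New: followup_48h.
Round 3: rule 5 [IF observe_4h and followup_48h THEN exposure_confirmed]; rule 6 [IF followup_48h and start_antiviral THEN high_risk]. New: exposure_confirmed, high_risk.
Derived: rapid_test_pos (round 1), immunocompromised (round 1), high_risk (round 3), followup_48h (round 2). o2_sat_low never appears in any round.

o2_sat_low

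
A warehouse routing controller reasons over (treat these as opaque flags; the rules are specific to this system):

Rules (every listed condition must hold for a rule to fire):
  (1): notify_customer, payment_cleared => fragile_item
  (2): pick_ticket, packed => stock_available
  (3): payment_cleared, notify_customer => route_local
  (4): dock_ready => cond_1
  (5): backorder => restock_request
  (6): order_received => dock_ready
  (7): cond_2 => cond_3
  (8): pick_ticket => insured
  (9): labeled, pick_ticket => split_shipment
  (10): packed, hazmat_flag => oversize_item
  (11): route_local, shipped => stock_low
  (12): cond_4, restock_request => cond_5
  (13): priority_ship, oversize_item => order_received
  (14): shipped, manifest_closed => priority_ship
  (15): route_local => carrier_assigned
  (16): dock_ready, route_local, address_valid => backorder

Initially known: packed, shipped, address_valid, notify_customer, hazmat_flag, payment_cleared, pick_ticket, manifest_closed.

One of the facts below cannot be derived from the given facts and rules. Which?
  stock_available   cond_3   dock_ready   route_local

cond_3

Round 1: (1) [notify_customer, payment_cleared => fragile_item]; (2) [pick_ticket, packed => stock_available]; (3) [payment_cleared, notify_customer => route_local]; (8) [pick_ticket => insured]; (10) [packed, hazmat_flag => oversize_item]; (14) [shipped, manifest_closed => priority_ship]. Adds fragile_item, stock_available, route_local, insured, oversize_item, priority_ship.
Round 2: (11) [route_local, shipped => stock_low]; (13) [priority_ship, oversize_item => order_received]; (15) [route_local => carrier_assigned]. Adds stock_low, order_received, carrier_assigned.
Round 3: (6) [order_received => dock_ready]. Adds dock_ready.
Round 4: (4) [dock_ready => cond_1]; (16) [dock_ready, route_local, address_valid => backorder]. Adds cond_1, backorder.
Round 5: (5) [backorder => restock_request]. Adds restock_request.
Derived: dock_ready (round 3), route_local (round 1), stock_available (round 1). cond_3 never appears in any round.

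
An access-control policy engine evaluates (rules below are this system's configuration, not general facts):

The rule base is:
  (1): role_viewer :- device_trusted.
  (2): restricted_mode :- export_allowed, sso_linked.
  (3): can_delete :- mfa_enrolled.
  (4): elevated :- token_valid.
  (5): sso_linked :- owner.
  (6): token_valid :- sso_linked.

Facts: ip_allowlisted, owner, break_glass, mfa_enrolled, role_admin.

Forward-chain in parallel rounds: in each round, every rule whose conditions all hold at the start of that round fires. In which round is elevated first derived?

3

Round 1 fires (3), (5), giving can_delete, sso_linked.
Round 2 fires (6), giving token_valid.
Round 3 fires (4), giving elevated.
elevated first appears in round 3.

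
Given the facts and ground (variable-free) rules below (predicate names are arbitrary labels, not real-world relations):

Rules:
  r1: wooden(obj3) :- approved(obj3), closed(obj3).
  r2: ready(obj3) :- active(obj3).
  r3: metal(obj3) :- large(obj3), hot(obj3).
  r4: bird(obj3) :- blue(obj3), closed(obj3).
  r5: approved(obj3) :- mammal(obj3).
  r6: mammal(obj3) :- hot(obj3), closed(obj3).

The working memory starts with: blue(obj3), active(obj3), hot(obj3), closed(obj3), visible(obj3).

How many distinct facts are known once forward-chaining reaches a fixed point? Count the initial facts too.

Round 1 — r2, r4, r6, derive ready(obj3), bird(obj3), mammal(obj3).
Round 2 — r5, derive approved(obj3).
Round 3 — r1, derive wooden(obj3).
Closure: {active(obj3), approved(obj3), bird(obj3), blue(obj3), closed(obj3), hot(obj3), mammal(obj3), ready(obj3), visible(obj3), wooden(obj3)} — 10 facts.

10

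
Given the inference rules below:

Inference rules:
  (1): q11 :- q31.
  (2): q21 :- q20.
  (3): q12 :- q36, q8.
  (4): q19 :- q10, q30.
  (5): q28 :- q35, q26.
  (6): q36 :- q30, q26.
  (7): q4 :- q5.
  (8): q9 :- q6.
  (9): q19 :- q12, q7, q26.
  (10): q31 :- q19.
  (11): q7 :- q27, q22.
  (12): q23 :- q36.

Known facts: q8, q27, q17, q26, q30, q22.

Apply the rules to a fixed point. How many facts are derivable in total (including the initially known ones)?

Round 1: (6) [q36 :- q30, q26.]; (11) [q7 :- q27, q22.]. Adds q36, q7.
Round 2: (3) [q12 :- q36, q8.]; (12) [q23 :- q36.]. Adds q12, q23.
Round 3: (9) [q19 :- q12, q7, q26.]. Adds q19.
Round 4: (10) [q31 :- q19.]. Adds q31.
Round 5: (1) [q11 :- q31.]. Adds q11.
Closure: {q11, q12, q17, q19, q22, q23, q26, q27, q30, q31, q36, q7, q8} — 13 facts.

13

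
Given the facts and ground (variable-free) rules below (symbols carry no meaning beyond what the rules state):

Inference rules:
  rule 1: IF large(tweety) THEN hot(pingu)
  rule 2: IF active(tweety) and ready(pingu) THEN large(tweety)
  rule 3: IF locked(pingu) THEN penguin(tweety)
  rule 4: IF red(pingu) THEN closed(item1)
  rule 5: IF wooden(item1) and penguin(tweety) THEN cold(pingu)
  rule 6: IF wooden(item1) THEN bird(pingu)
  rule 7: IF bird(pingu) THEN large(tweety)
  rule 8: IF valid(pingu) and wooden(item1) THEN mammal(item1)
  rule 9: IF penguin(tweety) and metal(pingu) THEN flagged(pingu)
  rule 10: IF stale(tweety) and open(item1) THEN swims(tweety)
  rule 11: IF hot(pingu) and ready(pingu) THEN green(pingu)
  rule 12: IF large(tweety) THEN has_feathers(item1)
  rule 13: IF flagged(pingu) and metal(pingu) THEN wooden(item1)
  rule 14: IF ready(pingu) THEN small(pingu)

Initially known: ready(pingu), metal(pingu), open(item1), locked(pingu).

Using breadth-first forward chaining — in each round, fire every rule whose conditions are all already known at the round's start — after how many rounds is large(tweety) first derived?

5

[1] rule 3 [IF locked(pingu) THEN penguin(tweety)]; rule 14 [IF ready(pingu) THEN small(pingu)]. ⇒ new: penguin(tweety), small(pingu).
[2] rule 9 [IF penguin(tweety) and metal(pingu) THEN flagged(pingu)]. ⇒ new: flagged(pingu).
[3] rule 13 [IF flagged(pingu) and metal(pingu) THEN wooden(item1)]. ⇒ new: wooden(item1).
[4] rule 5 [IF wooden(item1) and penguin(tweety) THEN cold(pingu)]; rule 6 [IF wooden(item1) THEN bird(pingu)]. ⇒ new: cold(pingu), bird(pingu).
[5] rule 7 [IF bird(pingu) THEN large(tweety)]. ⇒ new: large(tweety).
large(tweety) first appears in round 5.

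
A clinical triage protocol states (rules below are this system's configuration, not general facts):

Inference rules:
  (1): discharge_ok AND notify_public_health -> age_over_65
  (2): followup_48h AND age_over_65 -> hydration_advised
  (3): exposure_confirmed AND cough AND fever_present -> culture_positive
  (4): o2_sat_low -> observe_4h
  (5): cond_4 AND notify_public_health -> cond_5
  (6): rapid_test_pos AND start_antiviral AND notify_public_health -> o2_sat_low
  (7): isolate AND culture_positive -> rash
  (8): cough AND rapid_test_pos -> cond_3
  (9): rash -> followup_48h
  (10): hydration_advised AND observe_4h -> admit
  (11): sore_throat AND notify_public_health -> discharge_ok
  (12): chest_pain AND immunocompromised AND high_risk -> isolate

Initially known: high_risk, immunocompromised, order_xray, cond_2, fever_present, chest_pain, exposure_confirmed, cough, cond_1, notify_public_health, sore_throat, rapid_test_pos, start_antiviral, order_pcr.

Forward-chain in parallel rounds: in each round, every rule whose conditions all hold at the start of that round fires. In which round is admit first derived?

[1] (3) [exposure_confirmed AND cough AND fever_present -> culture_positive]; (6) [rapid_test_pos AND start_antiviral AND notify_public_health -> o2_sat_low]; (8) [cough AND rapid_test_pos -> cond_3]; (11) [sore_throat AND notify_public_health -> discharge_ok]; (12) [chest_pain AND immunocompromised AND high_risk -> isolate]. ⇒ new: culture_positive, o2_sat_low, cond_3, discharge_ok, isolate.
[2] (1) [discharge_ok AND notify_public_health -> age_over_65]; (4) [o2_sat_low -> observe_4h]; (7) [isolate AND culture_positive -> rash]. ⇒ new: age_over_65, observe_4h, rash.
[3] (9) [rash -> followup_48h]. ⇒ new: followup_48h.
[4] (2) [followup_48h AND age_over_65 -> hydration_advised]. ⇒ new: hydration_advised.
[5] (10) [hydration_advised AND observe_4h -> admit]. ⇒ new: admit.
admit first appears in round 5.

5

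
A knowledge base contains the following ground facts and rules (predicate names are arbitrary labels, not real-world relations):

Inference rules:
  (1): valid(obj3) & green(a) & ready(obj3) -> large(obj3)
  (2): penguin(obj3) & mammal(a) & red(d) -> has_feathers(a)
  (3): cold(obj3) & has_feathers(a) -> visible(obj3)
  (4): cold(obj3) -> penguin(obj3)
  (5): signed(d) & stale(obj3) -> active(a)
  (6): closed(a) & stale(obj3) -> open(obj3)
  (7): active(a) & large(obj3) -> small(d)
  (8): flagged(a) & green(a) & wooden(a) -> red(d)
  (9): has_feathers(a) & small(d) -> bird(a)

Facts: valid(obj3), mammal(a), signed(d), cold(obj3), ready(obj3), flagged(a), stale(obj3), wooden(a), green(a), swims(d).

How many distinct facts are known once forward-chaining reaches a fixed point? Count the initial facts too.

18

Round 1: (1) [valid(obj3) & green(a) & ready(obj3) -> large(obj3)]; (4) [cold(obj3) -> penguin(obj3)]; (5) [signed(d) & stale(obj3) -> active(a)]; (8) [flagged(a) & green(a) & wooden(a) -> red(d)]. Adds large(obj3), penguin(obj3), active(a), red(d).
Round 2: (2) [penguin(obj3) & mammal(a) & red(d) -> has_feathers(a)]; (7) [active(a) & large(obj3) -> small(d)]. Adds has_feathers(a), small(d).
Round 3: (3) [cold(obj3) & has_feathers(a) -> visible(obj3)]; (9) [has_feathers(a) & small(d) -> bird(a)]. Adds visible(obj3), bird(a).
Closure: {active(a), bird(a), cold(obj3), flagged(a), green(a), has_feathers(a), large(obj3), mammal(a), penguin(obj3), ready(obj3), red(d), signed(d), small(d), stale(obj3), swims(d), valid(obj3), visible(obj3), wooden(a)} — 18 facts.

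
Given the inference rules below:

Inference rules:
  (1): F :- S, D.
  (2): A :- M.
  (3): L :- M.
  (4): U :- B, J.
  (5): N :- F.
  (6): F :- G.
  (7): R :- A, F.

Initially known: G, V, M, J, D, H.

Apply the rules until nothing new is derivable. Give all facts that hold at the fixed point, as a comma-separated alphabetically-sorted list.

A, D, F, G, H, J, L, M, N, R, V

Round 1 — (2), (3), (6), derive A, L, F.
Round 2 — (5), (7), derive N, R.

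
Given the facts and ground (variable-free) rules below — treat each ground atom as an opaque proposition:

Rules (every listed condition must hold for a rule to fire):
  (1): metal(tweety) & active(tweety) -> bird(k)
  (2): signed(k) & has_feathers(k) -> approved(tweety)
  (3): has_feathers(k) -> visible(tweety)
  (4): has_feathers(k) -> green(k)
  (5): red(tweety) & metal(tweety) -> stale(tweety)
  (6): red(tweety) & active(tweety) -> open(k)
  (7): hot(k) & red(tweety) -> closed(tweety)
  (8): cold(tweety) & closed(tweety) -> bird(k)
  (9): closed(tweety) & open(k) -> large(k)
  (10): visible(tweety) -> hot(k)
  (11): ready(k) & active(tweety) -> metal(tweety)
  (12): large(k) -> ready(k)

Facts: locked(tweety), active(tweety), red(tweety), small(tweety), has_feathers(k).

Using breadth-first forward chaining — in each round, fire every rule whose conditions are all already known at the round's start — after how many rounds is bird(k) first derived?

Round 1 fires (3), (4), (6), giving visible(tweety), green(k), open(k).
Round 2 fires (10), giving hot(k).
Round 3 fires (7), giving closed(tweety).
Round 4 fires (9), giving large(k).
Round 5 fires (12), giving ready(k).
Round 6 fires (11), giving metal(tweety).
Round 7 fires (1), (5), giving bird(k), stale(tweety).
bird(k) first appears in round 7.

7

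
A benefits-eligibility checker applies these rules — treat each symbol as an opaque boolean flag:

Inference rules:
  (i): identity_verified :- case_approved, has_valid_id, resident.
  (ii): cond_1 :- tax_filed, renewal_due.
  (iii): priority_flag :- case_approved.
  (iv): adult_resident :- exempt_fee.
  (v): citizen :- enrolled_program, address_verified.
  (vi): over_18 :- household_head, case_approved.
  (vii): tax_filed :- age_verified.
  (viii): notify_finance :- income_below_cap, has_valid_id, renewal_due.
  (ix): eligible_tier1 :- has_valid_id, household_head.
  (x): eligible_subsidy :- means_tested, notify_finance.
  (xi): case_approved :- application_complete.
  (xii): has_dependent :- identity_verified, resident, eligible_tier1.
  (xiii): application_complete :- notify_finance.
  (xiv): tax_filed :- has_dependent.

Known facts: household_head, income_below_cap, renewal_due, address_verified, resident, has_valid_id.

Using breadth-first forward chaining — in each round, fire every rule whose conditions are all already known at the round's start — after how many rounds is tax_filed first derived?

6

Round 1 fires (viii), (ix), giving notify_finance, eligible_tier1.
Round 2 fires (xiii), giving application_complete.
Round 3 fires (xi), giving case_approved.
Round 4 fires (i), (iii), (vi), giving identity_verified, priority_flag, over_18.
Round 5 fires (xii), giving has_dependent.
Round 6 fires (xiv), giving tax_filed.
tax_filed first appears in round 6.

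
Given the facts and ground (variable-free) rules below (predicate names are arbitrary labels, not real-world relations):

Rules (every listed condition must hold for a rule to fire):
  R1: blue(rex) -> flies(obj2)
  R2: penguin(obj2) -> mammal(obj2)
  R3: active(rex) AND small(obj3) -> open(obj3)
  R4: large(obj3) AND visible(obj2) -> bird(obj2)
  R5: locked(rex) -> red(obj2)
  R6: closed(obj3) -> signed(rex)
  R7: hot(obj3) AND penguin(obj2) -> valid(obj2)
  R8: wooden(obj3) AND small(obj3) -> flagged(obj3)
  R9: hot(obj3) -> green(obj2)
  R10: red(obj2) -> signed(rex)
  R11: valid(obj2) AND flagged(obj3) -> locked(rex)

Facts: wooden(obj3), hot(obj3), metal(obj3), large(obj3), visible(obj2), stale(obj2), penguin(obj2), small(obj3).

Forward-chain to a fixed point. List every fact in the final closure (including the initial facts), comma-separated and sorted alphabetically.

bird(obj2), flagged(obj3), green(obj2), hot(obj3), large(obj3), locked(rex), mammal(obj2), metal(obj3), penguin(obj2), red(obj2), signed(rex), small(obj3), stale(obj2), valid(obj2), visible(obj2), wooden(obj3)

Round 1: R2 [penguin(obj2) -> mammal(obj2)]; R4 [large(obj3) AND visible(obj2) -> bird(obj2)]; R7 [hot(obj3) AND penguin(obj2) -> valid(obj2)]; R8 [wooden(obj3) AND small(obj3) -> flagged(obj3)]; R9 [hot(obj3) -> green(obj2)]. New: mammal(obj2), bird(obj2), valid(obj2), flagged(obj3), green(obj2).
Round 2: R11 [valid(obj2) AND flagged(obj3) -> locked(rex)]. New: locked(rex).
Round 3: R5 [locked(rex) -> red(obj2)]. New: red(obj2).
Round 4: R10 [red(obj2) -> signed(rex)]. New: signed(rex).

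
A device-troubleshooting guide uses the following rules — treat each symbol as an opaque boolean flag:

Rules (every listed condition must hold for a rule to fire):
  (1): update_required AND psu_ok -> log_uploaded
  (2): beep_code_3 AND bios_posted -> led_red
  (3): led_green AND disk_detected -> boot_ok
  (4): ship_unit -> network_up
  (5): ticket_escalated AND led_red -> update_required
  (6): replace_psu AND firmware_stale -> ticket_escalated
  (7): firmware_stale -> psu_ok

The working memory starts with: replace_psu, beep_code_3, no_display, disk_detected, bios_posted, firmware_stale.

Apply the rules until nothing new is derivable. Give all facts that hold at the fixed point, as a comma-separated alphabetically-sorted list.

beep_code_3, bios_posted, disk_detected, firmware_stale, led_red, log_uploaded, no_display, psu_ok, replace_psu, ticket_escalated, update_required

Round 1: (2) [beep_code_3 AND bios_posted -> led_red]; (6) [replace_psu AND firmware_stale -> ticket_escalated]; (7) [firmware_stale -> psu_ok]. Adds led_red, ticket_escalated, psu_ok.
Round 2: (5) [ticket_escalated AND led_red -> update_required]. Adds update_required.
Round 3: (1) [update_required AND psu_ok -> log_uploaded]. Adds log_uploaded.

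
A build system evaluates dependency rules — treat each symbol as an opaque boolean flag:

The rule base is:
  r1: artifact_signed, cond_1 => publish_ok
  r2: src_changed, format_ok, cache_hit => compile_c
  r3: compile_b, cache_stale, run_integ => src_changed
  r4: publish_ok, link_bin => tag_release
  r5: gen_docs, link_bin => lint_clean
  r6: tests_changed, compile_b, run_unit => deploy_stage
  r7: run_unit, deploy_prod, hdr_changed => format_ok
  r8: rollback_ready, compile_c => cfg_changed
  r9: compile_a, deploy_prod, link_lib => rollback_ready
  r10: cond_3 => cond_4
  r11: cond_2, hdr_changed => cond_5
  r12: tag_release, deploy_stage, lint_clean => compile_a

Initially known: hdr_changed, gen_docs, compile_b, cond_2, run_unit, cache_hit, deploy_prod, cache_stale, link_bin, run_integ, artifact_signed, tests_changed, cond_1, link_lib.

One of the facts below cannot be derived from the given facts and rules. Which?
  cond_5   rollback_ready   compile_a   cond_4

cond_4

Round 1: r1 [artifact_signed, cond_1 => publish_ok]; r3 [compile_b, cache_stale, run_integ => src_changed]; r5 [gen_docs, link_bin => lint_clean]; r6 [tests_changed, compile_b, run_unit => deploy_stage]; r7 [run_unit, deploy_prod, hdr_changed => format_ok]; r11 [cond_2, hdr_changed => cond_5]. Adds publish_ok, src_changed, lint_clean, deploy_stage, format_ok, cond_5.
Round 2: r2 [src_changed, format_ok, cache_hit => compile_c]; r4 [publish_ok, link_bin => tag_release]. Adds compile_c, tag_release.
Round 3: r12 [tag_release, deploy_stage, lint_clean => compile_a]. Adds compile_a.
Round 4: r9 [compile_a, deploy_prod, link_lib => rollback_ready]. Adds rollback_ready.
Round 5: r8 [rollback_ready, compile_c => cfg_changed]. Adds cfg_changed.
Derived: cond_5 (round 1), compile_a (round 3), rollback_ready (round 4). cond_4 never appears in any round.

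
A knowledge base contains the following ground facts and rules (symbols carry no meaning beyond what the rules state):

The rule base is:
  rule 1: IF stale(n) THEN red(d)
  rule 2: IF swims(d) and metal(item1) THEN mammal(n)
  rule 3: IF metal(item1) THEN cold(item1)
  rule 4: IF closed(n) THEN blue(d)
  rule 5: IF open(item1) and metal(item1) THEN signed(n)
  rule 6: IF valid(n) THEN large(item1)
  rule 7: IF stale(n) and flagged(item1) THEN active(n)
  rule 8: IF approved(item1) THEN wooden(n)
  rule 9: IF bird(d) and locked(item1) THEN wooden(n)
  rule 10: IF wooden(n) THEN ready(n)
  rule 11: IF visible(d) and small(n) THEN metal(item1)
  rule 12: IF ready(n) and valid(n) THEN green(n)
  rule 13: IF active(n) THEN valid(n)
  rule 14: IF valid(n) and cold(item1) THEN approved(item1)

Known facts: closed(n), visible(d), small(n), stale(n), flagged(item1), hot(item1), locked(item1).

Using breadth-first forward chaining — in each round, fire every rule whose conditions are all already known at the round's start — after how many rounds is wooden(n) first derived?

Round 1 fires rule 1, rule 4, rule 7, rule 11, giving red(d), blue(d), active(n), metal(item1).
Round 2 fires rule 3, rule 13, giving cold(item1), valid(n).
Round 3 fires rule 6, rule 14, giving large(item1), approved(item1).
Round 4 fires rule 8, giving wooden(n).
wooden(n) first appears in round 4.

4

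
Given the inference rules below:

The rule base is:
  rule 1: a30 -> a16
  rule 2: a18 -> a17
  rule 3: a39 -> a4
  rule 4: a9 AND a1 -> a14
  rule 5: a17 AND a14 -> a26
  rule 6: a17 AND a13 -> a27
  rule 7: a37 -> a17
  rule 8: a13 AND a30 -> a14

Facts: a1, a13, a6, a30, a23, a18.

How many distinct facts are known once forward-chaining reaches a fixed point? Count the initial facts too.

11

[1] rule 1 [a30 -> a16]; rule 2 [a18 -> a17]; rule 8 [a13 AND a30 -> a14]. ⇒ new: a16, a17, a14.
[2] rule 5 [a17 AND a14 -> a26]; rule 6 [a17 AND a13 -> a27]. ⇒ new: a26, a27.
Closure: {a1, a13, a14, a16, a17, a18, a23, a26, a27, a30, a6} — 11 facts.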